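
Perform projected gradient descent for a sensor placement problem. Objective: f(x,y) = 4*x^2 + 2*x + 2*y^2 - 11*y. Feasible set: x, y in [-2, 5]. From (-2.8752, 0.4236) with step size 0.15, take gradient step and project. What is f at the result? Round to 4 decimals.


Step 1: Compute gradient at (-2.8752, 0.4236).
grad_x = 2*4*-2.8752 + 2 = -21.0016
grad_y = 2*2*0.4236 - 11 = -9.3056
Step 2: Gradient step.
x_raw = -2.8752 - 0.15*-21.0016 = 0.275
y_raw = 0.4236 - 0.15*-9.3056 = 1.8194
Step 3: Project onto [-2, 5].
x_proj = clip(0.275) = 0.275
y_proj = clip(1.8194) = 1.8194
Step 4: Evaluate f.
f(0.275, 1.8194) = -12.5404


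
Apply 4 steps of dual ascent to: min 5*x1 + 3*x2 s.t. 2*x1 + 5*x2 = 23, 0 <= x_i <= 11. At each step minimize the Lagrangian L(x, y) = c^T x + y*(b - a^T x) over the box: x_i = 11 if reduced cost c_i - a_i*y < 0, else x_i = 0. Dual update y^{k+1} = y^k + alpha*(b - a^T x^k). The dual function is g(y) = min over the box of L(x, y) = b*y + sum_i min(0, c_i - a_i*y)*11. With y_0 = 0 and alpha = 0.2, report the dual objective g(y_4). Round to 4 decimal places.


Dual ascent for LP: min 5*x1 + 3*x2, 2*x1 + 5*x2 = 23, 0 <= x_i <= 11
Step 1: y^k = 0.0, reduced costs: (5.0, 3.0)
  x^k = (0.0, 0.0), subgradient = b - a^T x = 23.0
  y^{k+1} = 0.0 + 0.2*23.0 = 4.6
Step 2: y^k = 4.6, reduced costs: (-4.2, -20.0)
  x^k = (11.0, 11.0), subgradient = b - a^T x = -54.0
  y^{k+1} = 4.6 + 0.2*-54.0 = -6.2
Step 3: y^k = -6.2, reduced costs: (17.4, 34.0)
  x^k = (0.0, 0.0), subgradient = b - a^T x = 23.0
  y^{k+1} = -6.2 + 0.2*23.0 = -1.6
Step 4: y^k = -1.6, reduced costs: (8.2, 11.0)
  x^k = (0.0, 0.0), subgradient = b - a^T x = 23.0
  y^{k+1} = -1.6 + 0.2*23.0 = 3.0
Dual objective at y_4 = 3.0: reduced costs (-1.0, -12.0), box minimizer x = (11.0, 11.0)
g(y_4) = b*y + (c1 - a1*y)*x1 + (c2 - a2*y)*x2 = 23*3.0 + (-1.0)*11.0 + (-12.0)*11.0 = 69.0 - 11.0 - 132.0 = -74.0


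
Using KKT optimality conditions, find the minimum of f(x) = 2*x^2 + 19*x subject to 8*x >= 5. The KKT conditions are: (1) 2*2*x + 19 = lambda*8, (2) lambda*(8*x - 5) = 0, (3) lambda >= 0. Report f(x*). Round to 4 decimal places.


Step 1: Try lambda = 0 (constraint inactive).
x_unc = -19/(2*2) = -4.75
Check: 8*-4.75 = -38.0 < 5 -- violated!
Step 2: Constraint must be active: 8*x = 5
x* = 5/8 = 0.625
lambda = (2*2*0.625 + 19)/8 = 2.6875
Step 3: Compute optimal value.
f(x*) = 2*0.625^2 + 19*0.625 = 12.6563


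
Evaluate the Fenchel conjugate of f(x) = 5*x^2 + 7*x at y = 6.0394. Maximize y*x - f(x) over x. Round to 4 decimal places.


f*(y) = sup_x {y*x - a*x^2 - b*x} = sup_x {(y-b)*x - a*x^2}
FOC: (y - b) - 2a*x = 0 => x* = (y - b)/(2a)
x* = (6.0394 - 7)/(2*5) = -0.0961
f*(6.0394) = (y-b)^2/(4a) = (6.0394 - 7)^2/(4*5)
= 0.9228/20 = 0.0461


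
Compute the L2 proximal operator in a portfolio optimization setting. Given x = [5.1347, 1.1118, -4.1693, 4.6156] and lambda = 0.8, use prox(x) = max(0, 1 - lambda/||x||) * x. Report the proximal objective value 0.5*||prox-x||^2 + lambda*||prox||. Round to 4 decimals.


Step 1: Compute ||x||.
||x|| = 8.1417
Step 2: Compute scaling factor.
scale = max(0, 1 - 0.8/8.1417) = 0.9017
Step 3: prox(x) = [4.6302, 1.0026, -3.7596, 4.1621]
||prox(x)|| = 7.3417
Step 4: Proximal objective.
0.5*||prox-x||^2 = 0.32
lambda*||prox|| = 5.8734
Total = 6.1934


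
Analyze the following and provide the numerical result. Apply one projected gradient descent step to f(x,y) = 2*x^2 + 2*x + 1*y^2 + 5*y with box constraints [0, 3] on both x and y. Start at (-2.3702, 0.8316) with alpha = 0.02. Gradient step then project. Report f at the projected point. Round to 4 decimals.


Step 1: Compute gradient at (-2.3702, 0.8316).
grad_x = 2*2*-2.3702 + 2 = -7.4808
grad_y = 2*1*0.8316 + 5 = 6.6632
Step 2: Gradient step.
x_raw = -2.3702 - 0.02*-7.4808 = -2.2206
y_raw = 0.8316 - 0.02*6.6632 = 0.6983
Step 3: Project onto [0, 3].
x_proj = clip(-2.2206) = 0.0
y_proj = clip(0.6983) = 0.6983
Step 4: Evaluate f.
f(0.0, 0.6983) = 3.9794


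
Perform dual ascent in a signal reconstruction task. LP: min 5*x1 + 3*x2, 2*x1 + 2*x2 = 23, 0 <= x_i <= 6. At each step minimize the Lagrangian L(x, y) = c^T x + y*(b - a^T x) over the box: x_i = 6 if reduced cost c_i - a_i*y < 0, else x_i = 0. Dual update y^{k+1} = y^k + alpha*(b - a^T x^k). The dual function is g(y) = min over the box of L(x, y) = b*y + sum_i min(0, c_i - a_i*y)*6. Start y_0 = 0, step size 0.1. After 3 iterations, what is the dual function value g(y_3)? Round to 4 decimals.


Dual ascent for LP: min 5*x1 + 3*x2, 2*x1 + 2*x2 = 23, 0 <= x_i <= 6
Step 1: y^k = 0.0, reduced costs: (5.0, 3.0)
  x^k = (0.0, 0.0), subgradient = b - a^T x = 23.0
  y^{k+1} = 0.0 + 0.1*23.0 = 2.3
Step 2: y^k = 2.3, reduced costs: (0.4, -1.6)
  x^k = (0.0, 6.0), subgradient = b - a^T x = 11.0
  y^{k+1} = 2.3 + 0.1*11.0 = 3.4
Step 3: y^k = 3.4, reduced costs: (-1.8, -3.8)
  x^k = (6.0, 6.0), subgradient = b - a^T x = -1.0
  y^{k+1} = 3.4 + 0.1*-1.0 = 3.3
Dual objective at y_3 = 3.3: reduced costs (-1.6, -3.6), box minimizer x = (6.0, 6.0)
g(y_3) = b*y + (c1 - a1*y)*x1 + (c2 - a2*y)*x2 = 23*3.3 + (-1.6)*6.0 + (-3.6)*6.0 = 75.9 - 9.6 - 21.6 = 44.7


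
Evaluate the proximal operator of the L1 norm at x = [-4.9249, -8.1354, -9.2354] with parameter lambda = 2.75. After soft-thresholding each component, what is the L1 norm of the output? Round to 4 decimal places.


Soft-thresholding with lambda = 2.75:
prox(-4.9249) = sign(-4.9249)*max(|-4.9249| - 2.75, 0) = -2.1749
prox(-8.1354) = sign(-8.1354)*max(|-8.1354| - 2.75, 0) = -5.3854
prox(-9.2354) = sign(-9.2354)*max(|-9.2354| - 2.75, 0) = -6.4854
prox(x) = [-2.1749, -5.3854, -6.4854]
||prox(x)||_1 = 2.1749 + 5.3854 + 6.4854 = 14.0457


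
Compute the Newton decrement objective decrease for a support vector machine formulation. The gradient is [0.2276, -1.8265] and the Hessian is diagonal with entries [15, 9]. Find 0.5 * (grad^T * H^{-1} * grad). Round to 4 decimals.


Step 1: H is diagonal, so H^(-1) * g = [0.0152, -0.2029].
Step 2: g^T H^(-1) g = sum_i g_i^2 / H_ii
  = (0.2276)^2/15 + (-1.8265)^2/9
  = 0.0035 + 0.3707 = 0.3741
Step 3: Objective decrease = 0.5 * g^T H^(-1) g = 0.1871


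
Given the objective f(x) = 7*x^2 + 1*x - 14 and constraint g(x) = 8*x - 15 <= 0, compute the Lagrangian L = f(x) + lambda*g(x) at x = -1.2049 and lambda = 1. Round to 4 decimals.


Step 1: Evaluate f(x).
f(-1.2049) = 7*(-1.2049)^2 + 1*(-1.2049) - 14 = -5.0424
Step 2: Evaluate g(x).
g(-1.2049) = 8*-1.2049 - 15 = -24.6392
Step 3: Compute Lagrangian.
L = -5.0424 + 1*-24.6392 = -29.6816


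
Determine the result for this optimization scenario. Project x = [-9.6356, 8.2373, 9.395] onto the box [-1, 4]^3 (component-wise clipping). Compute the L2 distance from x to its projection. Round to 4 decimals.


Project each component onto [-1, 4].
clip(-9.6356) = -1.0, clip(8.2373) = 4.0, clip(9.395) = 4.0
Projection = [-1.0, 4.0, 4.0]
Squared diffs: [74.5736, 17.9547, 29.106]
Distance = sqrt(121.6343) = 11.0288


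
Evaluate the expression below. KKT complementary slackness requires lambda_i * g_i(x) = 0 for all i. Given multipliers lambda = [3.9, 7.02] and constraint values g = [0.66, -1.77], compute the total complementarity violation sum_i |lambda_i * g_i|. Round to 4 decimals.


KKT complementary slackness check:
lambda_1 * g_1 = 3.9 * 0.66 = 2.574
lambda_2 * g_2 = 7.02 * -1.77 = -12.4254
Total violation = 2.574 + 12.4254 = 14.9994


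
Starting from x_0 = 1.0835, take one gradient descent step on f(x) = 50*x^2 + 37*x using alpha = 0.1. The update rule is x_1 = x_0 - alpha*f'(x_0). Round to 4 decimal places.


We compute the gradient at x_0 and apply the update.
f'(x) = 100*x + 37
f'(1.0835) = 100*1.0835 + 37 = 145.35
x_1 = 1.0835 - 0.1*145.35 = -13.4515


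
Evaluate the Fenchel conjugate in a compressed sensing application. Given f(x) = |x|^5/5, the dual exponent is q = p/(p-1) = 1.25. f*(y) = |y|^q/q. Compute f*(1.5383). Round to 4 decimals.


The conjugate exponent q satisfies 1/p + 1/q = 1.
p = 5, so q = 5/(5 - 1) = 1.25
|y|^q = 1.5383^1.25 = 1.7132
f*(1.5383) = 1.7132 / 1.25 = 1.3705


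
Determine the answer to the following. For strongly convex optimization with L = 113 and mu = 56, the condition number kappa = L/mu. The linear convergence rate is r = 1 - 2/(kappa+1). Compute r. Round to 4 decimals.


Step 1: Compute the condition number.
kappa = L/mu = 113/56 = 2.0179
Step 2: Compute the convergence rate.
r = 1 - 2/(kappa + 1) = 1 - 2*mu/(L + mu) = (L - mu)/(L + mu) = 57/169 = 0.3373


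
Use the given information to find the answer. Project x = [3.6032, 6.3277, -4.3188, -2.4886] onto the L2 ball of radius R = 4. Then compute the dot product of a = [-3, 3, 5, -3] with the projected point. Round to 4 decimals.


Step 1: Compute ||x|| (intermediates to 6 decimals).
||x|| = sqrt(3.6032^2 + 6.3277^2 + (-4.3188)^2 + (-2.4886)^2) = 8.824285
Step 2: Project.
Since ||x|| > R, scale = R/||x|| = 4/8.824285 = 0.453295, proj(x) = scale * x
proj(x) = [1.633313, 2.868315, -1.95769, -1.12807]
Step 3: Dot product.
a^T * proj(x) = -3*1.633313 + 3*2.868315 + 5*(-1.95769) - 3*(-1.12807) = -2.6992


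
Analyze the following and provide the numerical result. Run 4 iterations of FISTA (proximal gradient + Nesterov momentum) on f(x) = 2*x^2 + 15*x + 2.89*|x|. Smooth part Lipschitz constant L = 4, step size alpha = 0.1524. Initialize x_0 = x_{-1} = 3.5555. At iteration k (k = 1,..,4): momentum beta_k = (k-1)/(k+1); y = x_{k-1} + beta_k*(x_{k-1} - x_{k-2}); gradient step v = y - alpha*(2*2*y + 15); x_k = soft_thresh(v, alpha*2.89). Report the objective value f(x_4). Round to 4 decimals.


FISTA on f(x) = 2*x^2 + 15*x + 2.89*|x|
L = 4, alpha = 0.1524
Iteration 1: beta = 0.0, y = 3.5555 + 0.0*(3.5555 - 3.5555) = 3.5555
  grad(y) = 29.222, v = y - alpha*grad = -0.8979
  prox(v) = soft_thresh(-0.8979, 0.4404) = -0.4575
Iteration 2: beta = 0.3333, y = -0.4575 + 0.3333*(-0.4575 - 3.5555) = -1.7952
  grad(y) = 7.8194, v = y - alpha*grad = -2.9868
  prox(v) = soft_thresh(-2.9868, 0.4404) = -2.5464
Iteration 3: beta = 0.5, y = -2.5464 + 0.5*(-2.5464 + 0.4575) = -3.5908
  grad(y) = 0.6366, v = y - alpha*grad = -3.6879
  prox(v) = soft_thresh(-3.6879, 0.4404) = -3.2474
Iteration 4: beta = 0.6, y = -3.2474 + 0.6*(-3.2474 + 2.5464) = -3.6681
  grad(y) = 0.3278, v = y - alpha*grad = -3.718
  prox(v) = soft_thresh(-3.718, 0.4404) = -3.2776
f(x_4) = 2*(-3.2776)^2 + 15*(-3.2776) + 2.89*|-3.2776| = -18.2064


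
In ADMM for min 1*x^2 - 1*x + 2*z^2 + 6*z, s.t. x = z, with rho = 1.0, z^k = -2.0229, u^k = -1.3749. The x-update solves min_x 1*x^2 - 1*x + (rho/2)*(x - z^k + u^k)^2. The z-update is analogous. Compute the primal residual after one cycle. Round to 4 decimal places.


ADMM iteration with rho = 1.0, z^k = -2.0229, u^k = -1.3749
Step 1: x-update.
Minimize 1*x^2 - 1*x + (1.0/2)*(x + 2.0229 - 1.3749)^2
FOC: (2*1 + 1.0)*x = 1 + 1.0*(-2.0229 + 1.3749)
x^{k+1} = 0.1173
Step 2: z-update.
Minimize 2*z^2 + 6*z + (1.0/2)*(0.1173 - z - 1.3749)^2
FOC: (2*2 + 1.0)*z = -6 + 1.0*(0.1173 - 1.3749)
z^{k+1} = -1.4515
Step 3: u-update.
u^{k+1} = -1.3749 + 0.1173 + 1.4515 = 0.1939
Step 4: Primal residual = |0.1173 + 1.4515| = 1.5688


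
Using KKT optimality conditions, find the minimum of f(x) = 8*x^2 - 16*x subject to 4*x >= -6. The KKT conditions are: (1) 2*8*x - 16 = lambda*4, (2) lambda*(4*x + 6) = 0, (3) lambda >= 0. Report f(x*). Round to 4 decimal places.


Step 1: Try lambda = 0 (constraint inactive).
Stationarity: 2*8*x - 16 = 0
x* = 16/(2*8) = 1.0
Check constraint: 4*1.0 = 4.0 >= -6 -- satisfied.
Step 2: Compute optimal value.
f(x*) = 8*1.0^2 - 16*1.0 = -8.0


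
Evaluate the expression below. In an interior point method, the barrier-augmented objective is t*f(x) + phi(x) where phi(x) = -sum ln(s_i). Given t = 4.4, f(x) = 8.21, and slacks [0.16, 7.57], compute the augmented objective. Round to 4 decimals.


Step 1: Compute log-barrier.
ln values: [-1.8326, 2.0242]
phi = -(-1.8326 + 2.0242) = -0.1916
Step 2: Compute augmented objective.
t*f(x) = 4.4*8.21 = 36.124
Total = 36.124 - 0.1916 = 35.9324


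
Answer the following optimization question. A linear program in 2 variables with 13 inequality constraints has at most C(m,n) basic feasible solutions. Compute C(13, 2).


Each vertex corresponds to some choice of n active constraints out of m, so the number of vertices is at most C(m, n) = m! / (n!(m-n)!).
m = 13, n = 2
Numerator: 13 * 12
Denominator: 2! = 2
C(13, 2) = 78


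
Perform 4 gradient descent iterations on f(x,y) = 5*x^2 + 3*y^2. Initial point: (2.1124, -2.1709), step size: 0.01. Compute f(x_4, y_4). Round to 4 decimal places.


Gradient descent on f(x,y) = 5*x^2 + 3*y^2.
Starting point: (2.1124, -2.1709), alpha = 0.01
Step 1: grad_x = 2*5*2.1124 = 21.124, grad_y = 2*3*-2.1709 = -13.0254
  x_1 = 2.1124 - 0.01*21.124 = 1.9012
  y_1 = -2.1709 - 0.01*-13.0254 = -2.0406
Step 2: grad_x = 2*5*1.9012 = 19.0116, grad_y = 2*3*-2.0406 = -12.2439
  x_2 = 1.9012 - 0.01*19.0116 = 1.711
  y_2 = -2.0406 - 0.01*-12.2439 = -1.9182
Step 3: grad_x = 2*5*1.711 = 17.1104, grad_y = 2*3*-1.9182 = -11.5092
  x_3 = 1.711 - 0.01*17.1104 = 1.5399
  y_3 = -1.9182 - 0.01*-11.5092 = -1.8031
Step 4: grad_x = 2*5*1.5399 = 15.3994, grad_y = 2*3*-1.8031 = -10.8187
  x_4 = 1.5399 - 0.01*15.3994 = 1.3859
  y_4 = -1.8031 - 0.01*-10.8187 = -1.6949
f(1.3859, -1.6949) = 5*1.3859^2 + 3*(-1.6949)^2 = 18.2226


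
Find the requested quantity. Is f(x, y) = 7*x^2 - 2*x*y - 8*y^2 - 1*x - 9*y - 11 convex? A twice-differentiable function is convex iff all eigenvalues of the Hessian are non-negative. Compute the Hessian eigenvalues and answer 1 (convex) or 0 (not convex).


The Hessian of f(x,y) = 7*x^2 - 2*x*y - 8*y^2 - 1*x - 9*y - 11 is:
H = [[14, -2], [-2, -16]]
Trace = 14 - 16 = -2
Determinant = 14*-16 - (-2)^2 = -228
Discriminant = (-2)^2 - 4*-228 = 916.0
Eigenvalues: lambda_1 = -16.1327, lambda_2 = 14.1327
The function is not convex.

0


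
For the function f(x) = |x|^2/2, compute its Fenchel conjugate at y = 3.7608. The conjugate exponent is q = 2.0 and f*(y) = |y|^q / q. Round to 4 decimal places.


The conjugate exponent q satisfies 1/p + 1/q = 1.
p = 2, so q = 2/(2 - 1) = 2.0
|y|^q = 3.7608^2.0 = 14.1436
f*(3.7608) = 14.1436 / 2.0 = 7.0718


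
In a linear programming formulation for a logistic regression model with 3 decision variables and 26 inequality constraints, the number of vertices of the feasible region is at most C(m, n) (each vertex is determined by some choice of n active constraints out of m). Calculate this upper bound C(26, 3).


Each vertex corresponds to some choice of n active constraints out of m, so the number of vertices is at most C(m, n) = m! / (n!(m-n)!).
m = 26, n = 3
Numerator: 26 * 25 * 24
Denominator: 3! = 6
C(26, 3) = 2600


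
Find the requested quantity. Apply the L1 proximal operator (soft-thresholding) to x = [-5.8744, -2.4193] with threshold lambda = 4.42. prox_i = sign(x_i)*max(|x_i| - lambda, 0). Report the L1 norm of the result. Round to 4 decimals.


Soft-thresholding with lambda = 4.42:
prox(-5.8744) = sign(-5.8744)*max(|-5.8744| - 4.42, 0) = -1.4544
prox(-2.4193) = sign(-2.4193)*max(|-2.4193| - 4.42, 0) = 0.0
prox(x) = [-1.4544, 0.0]
||prox(x)||_1 = 1.4544 + 0.0 = 1.4544


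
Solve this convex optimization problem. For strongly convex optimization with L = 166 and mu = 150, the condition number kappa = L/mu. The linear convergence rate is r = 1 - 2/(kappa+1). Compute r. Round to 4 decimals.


Step 1: Compute the condition number.
kappa = L/mu = 166/150 = 1.1067
Step 2: Compute the convergence rate.
r = 1 - 2/(kappa + 1) = 1 - 2*mu/(L + mu) = (L - mu)/(L + mu) = 16/316 = 0.0506


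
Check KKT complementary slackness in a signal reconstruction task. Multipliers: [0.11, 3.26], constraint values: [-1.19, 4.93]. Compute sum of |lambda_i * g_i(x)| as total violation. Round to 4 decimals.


KKT complementary slackness check:
lambda_1 * g_1 = 0.11 * -1.19 = -0.1309
lambda_2 * g_2 = 3.26 * 4.93 = 16.0718
Total violation = 0.1309 + 16.0718 = 16.2027


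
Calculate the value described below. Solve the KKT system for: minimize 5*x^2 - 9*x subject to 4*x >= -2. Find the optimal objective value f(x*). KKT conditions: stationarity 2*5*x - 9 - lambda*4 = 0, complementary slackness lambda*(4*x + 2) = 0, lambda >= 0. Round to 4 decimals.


Step 1: Try lambda = 0 (constraint inactive).
Stationarity: 2*5*x - 9 = 0
x* = 9/(2*5) = 0.9
Check constraint: 4*0.9 = 3.6 >= -2 -- satisfied.
Step 2: Compute optimal value.
f(x*) = 5*0.9^2 - 9*0.9 = -4.05


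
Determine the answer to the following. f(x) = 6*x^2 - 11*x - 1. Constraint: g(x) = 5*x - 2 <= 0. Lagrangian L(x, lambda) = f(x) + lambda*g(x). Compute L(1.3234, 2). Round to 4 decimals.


Step 1: Evaluate f(x).
f(1.3234) = 6*1.3234^2 - 11*1.3234 - 1 = -5.0491
Step 2: Evaluate g(x).
g(1.3234) = 5*1.3234 - 2 = 4.617
Step 3: Compute Lagrangian.
L = -5.0491 + 2*4.617 = 4.1849


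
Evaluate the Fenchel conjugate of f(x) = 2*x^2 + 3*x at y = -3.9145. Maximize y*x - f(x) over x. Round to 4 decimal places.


f*(y) = sup_x {y*x - a*x^2 - b*x} = sup_x {(y-b)*x - a*x^2}
FOC: (y - b) - 2a*x = 0 => x* = (y - b)/(2a)
x* = (-3.9145 - 3)/(2*2) = -1.7286
f*(-3.9145) = (y-b)^2/(4a) = (-3.9145 - 3)^2/(4*2)
= 47.8103/8 = 5.9763


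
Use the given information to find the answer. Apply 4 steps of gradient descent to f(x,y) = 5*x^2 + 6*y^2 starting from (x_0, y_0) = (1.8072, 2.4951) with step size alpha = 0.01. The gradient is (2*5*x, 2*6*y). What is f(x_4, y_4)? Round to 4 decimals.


Gradient descent on f(x,y) = 5*x^2 + 6*y^2.
Starting point: (1.8072, 2.4951), alpha = 0.01
Step 1: grad_x = 2*5*1.8072 = 18.072, grad_y = 2*6*2.4951 = 29.9412
  x_1 = 1.8072 - 0.01*18.072 = 1.6265
  y_1 = 2.4951 - 0.01*29.9412 = 2.1957
Step 2: grad_x = 2*5*1.6265 = 16.2648, grad_y = 2*6*2.1957 = 26.3483
  x_2 = 1.6265 - 0.01*16.2648 = 1.4638
  y_2 = 2.1957 - 0.01*26.3483 = 1.9322
Step 3: grad_x = 2*5*1.4638 = 14.6383, grad_y = 2*6*1.9322 = 23.1865
  x_3 = 1.4638 - 0.01*14.6383 = 1.3174
  y_3 = 1.9322 - 0.01*23.1865 = 1.7003
Step 4: grad_x = 2*5*1.3174 = 13.1745, grad_y = 2*6*1.7003 = 20.4041
  x_4 = 1.3174 - 0.01*13.1745 = 1.1857
  y_4 = 1.7003 - 0.01*20.4041 = 1.4963
f(1.1857, 1.4963) = 5*1.1857^2 + 6*1.4963^2 = 20.4629


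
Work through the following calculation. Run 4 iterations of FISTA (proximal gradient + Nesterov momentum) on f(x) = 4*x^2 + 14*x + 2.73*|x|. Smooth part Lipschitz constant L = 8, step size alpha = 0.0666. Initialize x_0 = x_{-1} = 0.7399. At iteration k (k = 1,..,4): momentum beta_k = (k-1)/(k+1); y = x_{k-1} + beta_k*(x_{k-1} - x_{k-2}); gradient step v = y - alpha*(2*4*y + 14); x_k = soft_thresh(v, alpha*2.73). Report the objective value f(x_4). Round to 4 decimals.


FISTA on f(x) = 4*x^2 + 14*x + 2.73*|x|
L = 8, alpha = 0.0666
Iteration 1: beta = 0.0, y = 0.7399 + 0.0*(0.7399 - 0.7399) = 0.7399
  grad(y) = 19.9192, v = y - alpha*grad = -0.5867
  prox(v) = soft_thresh(-0.5867, 0.1818) = -0.4049
Iteration 2: beta = 0.3333, y = -0.4049 + 0.3333*(-0.4049 - 0.7399) = -0.7865
  grad(y) = 7.708, v = y - alpha*grad = -1.2999
  prox(v) = soft_thresh(-1.2999, 0.1818) = -1.118
Iteration 3: beta = 0.5, y = -1.118 + 0.5*(-1.118 + 0.4049) = -1.4746
  grad(y) = 2.2032, v = y - alpha*grad = -1.6213
  prox(v) = soft_thresh(-1.6213, 0.1818) = -1.4395
Iteration 4: beta = 0.6, y = -1.4395 + 0.6*(-1.4395 + 1.118) = -1.6324
  grad(y) = 0.9408, v = y - alpha*grad = -1.6951
  prox(v) = soft_thresh(-1.6951, 0.1818) = -1.5132
f(x_4) = 4*(-1.5132)^2 + 14*(-1.5132) + 2.73*|-1.5132| = -7.8946


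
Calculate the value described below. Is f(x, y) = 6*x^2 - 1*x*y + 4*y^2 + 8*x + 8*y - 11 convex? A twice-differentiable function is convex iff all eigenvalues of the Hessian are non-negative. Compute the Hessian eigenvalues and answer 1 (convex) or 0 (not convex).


The Hessian of f(x,y) = 6*x^2 - 1*x*y + 4*y^2 + 8*x + 8*y - 11 is:
H = [[12, -1], [-1, 8]]
Trace = 12 + 8 = 20
Determinant = 12*8 - (-1)^2 = 95
Discriminant = (20)^2 - 4*95 = 20.0
Eigenvalues: lambda_1 = 7.7639, lambda_2 = 12.2361
The function is convex.

1


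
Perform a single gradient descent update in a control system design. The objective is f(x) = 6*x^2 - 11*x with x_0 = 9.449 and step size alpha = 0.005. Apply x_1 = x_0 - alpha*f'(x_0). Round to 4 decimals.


We compute the gradient at x_0 and apply the update.
f'(x) = 12*x - 11
f'(9.449) = 12*9.449 - 11 = 102.388
x_1 = 9.449 - 0.005*102.388 = 8.9371


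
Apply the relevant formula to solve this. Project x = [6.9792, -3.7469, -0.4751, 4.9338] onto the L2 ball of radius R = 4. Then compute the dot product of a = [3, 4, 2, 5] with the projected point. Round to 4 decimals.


Step 1: Compute ||x|| (intermediates to 6 decimals).
||x|| = sqrt(6.9792^2 + (-3.7469)^2 + (-0.4751)^2 + 4.9338^2) = 9.344335
Step 2: Project.
Since ||x|| > R, scale = R/||x|| = 4/9.344335 = 0.428067, proj(x) = scale * x
proj(x) = [2.987565, -1.603924, -0.203375, 2.111997]
Step 3: Dot product.
a^T * proj(x) = 3*2.987565 + 4*(-1.603924) + 2*(-0.203375) + 5*2.111997 = 12.7002


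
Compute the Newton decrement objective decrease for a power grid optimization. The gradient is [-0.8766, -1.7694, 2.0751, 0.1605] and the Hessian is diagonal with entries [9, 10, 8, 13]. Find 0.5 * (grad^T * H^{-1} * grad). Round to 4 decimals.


Step 1: H is diagonal, so H^(-1) * g = [-0.0974, -0.1769, 0.2594, 0.0123].
Step 2: g^T H^(-1) g = sum_i g_i^2 / H_ii
  = (-0.8766)^2/9 + (-1.7694)^2/10 + (2.0751)^2/8 + (0.1605)^2/13
  = 0.0854 + 0.3131 + 0.5383 + 0.002 = 0.9387
Step 3: Objective decrease = 0.5 * g^T H^(-1) g = 0.4693


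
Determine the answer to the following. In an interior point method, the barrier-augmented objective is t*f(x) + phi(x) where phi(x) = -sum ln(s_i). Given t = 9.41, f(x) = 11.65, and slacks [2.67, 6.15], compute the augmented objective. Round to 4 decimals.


Step 1: Compute log-barrier.
ln values: [0.9821, 1.8165]
phi = -(0.9821 + 1.8165) = -2.7985
Step 2: Compute augmented objective.
t*f(x) = 9.41*11.65 = 109.6265
Total = 109.6265 - 2.7985 = 106.828


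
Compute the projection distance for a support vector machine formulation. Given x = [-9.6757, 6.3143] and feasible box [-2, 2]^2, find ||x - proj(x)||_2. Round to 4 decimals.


Project each component onto [-2, 2].
clip(-9.6757) = -2.0, clip(6.3143) = 2.0
Projection = [-2.0, 2.0]
Squared diffs: [58.9164, 18.6132]
Distance = sqrt(77.5296) = 8.8051


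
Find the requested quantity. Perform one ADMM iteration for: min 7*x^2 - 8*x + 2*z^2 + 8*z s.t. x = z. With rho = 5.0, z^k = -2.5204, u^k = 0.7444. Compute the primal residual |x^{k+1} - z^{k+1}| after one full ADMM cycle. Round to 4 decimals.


ADMM iteration with rho = 5.0, z^k = -2.5204, u^k = 0.7444
Step 1: x-update.
Minimize 7*x^2 - 8*x + (5.0/2)*(x + 2.5204 + 0.7444)^2
FOC: (2*7 + 5.0)*x = 8 + 5.0*(-2.5204 - 0.7444)
x^{k+1} = -0.4381
Step 2: z-update.
Minimize 2*z^2 + 8*z + (5.0/2)*(-0.4381 - z + 0.7444)^2
FOC: (2*2 + 5.0)*z = -8 + 5.0*(-0.4381 + 0.7444)
z^{k+1} = -0.7187
Step 3: u-update.
u^{k+1} = 0.7444 - 0.4381 + 0.7187 = 1.025
Step 4: Primal residual = |-0.4381 + 0.7187| = 0.2806


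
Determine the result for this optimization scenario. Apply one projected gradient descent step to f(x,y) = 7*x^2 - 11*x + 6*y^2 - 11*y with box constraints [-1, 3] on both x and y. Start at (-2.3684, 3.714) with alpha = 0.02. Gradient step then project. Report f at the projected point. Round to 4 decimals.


Step 1: Compute gradient at (-2.3684, 3.714).
grad_x = 2*7*-2.3684 - 11 = -44.1576
grad_y = 2*6*3.714 - 11 = 33.568
Step 2: Gradient step.
x_raw = -2.3684 - 0.02*-44.1576 = -1.4852
y_raw = 3.714 - 0.02*33.568 = 3.0426
Step 3: Project onto [-1, 3].
x_proj = clip(-1.4852) = -1.0
y_proj = clip(3.0426) = 3.0
Step 4: Evaluate f.
f(-1.0, 3.0) = 39.0


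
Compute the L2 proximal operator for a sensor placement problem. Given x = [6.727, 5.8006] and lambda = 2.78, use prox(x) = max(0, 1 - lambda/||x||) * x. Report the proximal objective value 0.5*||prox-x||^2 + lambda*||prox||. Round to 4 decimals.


Step 1: Compute ||x||.
||x|| = 8.8825
Step 2: Compute scaling factor.
scale = max(0, 1 - 2.78/8.8825) = 0.687
Step 3: prox(x) = [4.6216, 3.9852]
||prox(x)|| = 6.1025
Step 4: Proximal objective.
0.5*||prox-x||^2 = 3.8642
lambda*||prox|| = 16.965
Total = 20.8293


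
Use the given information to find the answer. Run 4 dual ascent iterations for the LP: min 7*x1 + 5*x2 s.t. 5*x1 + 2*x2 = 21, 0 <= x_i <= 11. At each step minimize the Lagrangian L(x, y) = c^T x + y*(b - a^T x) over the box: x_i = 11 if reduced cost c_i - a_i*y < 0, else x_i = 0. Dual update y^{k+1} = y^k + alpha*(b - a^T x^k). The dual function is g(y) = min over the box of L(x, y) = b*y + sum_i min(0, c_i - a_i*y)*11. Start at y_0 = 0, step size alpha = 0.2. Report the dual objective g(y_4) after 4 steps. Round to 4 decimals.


Dual ascent for LP: min 7*x1 + 5*x2, 5*x1 + 2*x2 = 21, 0 <= x_i <= 11
Step 1: y^k = 0.0, reduced costs: (7.0, 5.0)
  x^k = (0.0, 0.0), subgradient = b - a^T x = 21.0
  y^{k+1} = 0.0 + 0.2*21.0 = 4.2
Step 2: y^k = 4.2, reduced costs: (-14.0, -3.4)
  x^k = (11.0, 11.0), subgradient = b - a^T x = -56.0
  y^{k+1} = 4.2 + 0.2*-56.0 = -7.0
Step 3: y^k = -7.0, reduced costs: (42.0, 19.0)
  x^k = (0.0, 0.0), subgradient = b - a^T x = 21.0
  y^{k+1} = -7.0 + 0.2*21.0 = -2.8
Step 4: y^k = -2.8, reduced costs: (21.0, 10.6)
  x^k = (0.0, 0.0), subgradient = b - a^T x = 21.0
  y^{k+1} = -2.8 + 0.2*21.0 = 1.4
Dual objective at y_4 = 1.4: reduced costs (0.0, 2.2), box minimizer x = (0.0, 0.0)
g(y_4) = b*y + (c1 - a1*y)*x1 + (c2 - a2*y)*x2 = 21*1.4 + 0.0*0.0 + 2.2*0.0 = 29.4 + 0.0 + 0.0 = 29.4


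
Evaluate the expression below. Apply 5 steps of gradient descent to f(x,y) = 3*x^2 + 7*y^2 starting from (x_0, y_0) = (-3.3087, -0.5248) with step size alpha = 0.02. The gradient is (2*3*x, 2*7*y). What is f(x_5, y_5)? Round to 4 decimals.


Gradient descent on f(x,y) = 3*x^2 + 7*y^2.
Starting point: (-3.3087, -0.5248), alpha = 0.02
Step 1: grad_x = 2*3*-3.3087 = -19.8522, grad_y = 2*7*-0.5248 = -7.3472
  x_1 = -3.3087 - 0.02*-19.8522 = -2.9117
  y_1 = -0.5248 - 0.02*-7.3472 = -0.3779
Step 2: grad_x = 2*3*-2.9117 = -17.4699, grad_y = 2*7*-0.3779 = -5.29
  x_2 = -2.9117 - 0.02*-17.4699 = -2.5623
  y_2 = -0.3779 - 0.02*-5.29 = -0.2721
Step 3: grad_x = 2*3*-2.5623 = -15.3735, grad_y = 2*7*-0.2721 = -3.8088
  x_3 = -2.5623 - 0.02*-15.3735 = -2.2548
  y_3 = -0.2721 - 0.02*-3.8088 = -0.1959
Step 4: grad_x = 2*3*-2.2548 = -13.5287, grad_y = 2*7*-0.1959 = -2.7423
  x_4 = -2.2548 - 0.02*-13.5287 = -1.9842
  y_4 = -0.1959 - 0.02*-2.7423 = -0.141
Step 5: grad_x = 2*3*-1.9842 = -11.9053, grad_y = 2*7*-0.141 = -1.9745
  x_5 = -1.9842 - 0.02*-11.9053 = -1.7461
  y_5 = -0.141 - 0.02*-1.9745 = -0.1015
f(-1.7461, -0.1015) = 3*(-1.7461)^2 + 7*(-0.1015)^2 = 9.2188


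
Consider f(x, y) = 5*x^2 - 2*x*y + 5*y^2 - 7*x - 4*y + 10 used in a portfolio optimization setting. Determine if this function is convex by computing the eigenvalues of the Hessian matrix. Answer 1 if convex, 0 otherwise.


The Hessian of f(x,y) = 5*x^2 - 2*x*y + 5*y^2 - 7*x - 4*y + 10 is:
H = [[10, -2], [-2, 10]]
Trace = 10 + 10 = 20
Determinant = 10*10 - (-2)^2 = 96
Discriminant = (20)^2 - 4*96 = 16.0
Eigenvalues: lambda_1 = 8.0, lambda_2 = 12.0
The function is convex.

1


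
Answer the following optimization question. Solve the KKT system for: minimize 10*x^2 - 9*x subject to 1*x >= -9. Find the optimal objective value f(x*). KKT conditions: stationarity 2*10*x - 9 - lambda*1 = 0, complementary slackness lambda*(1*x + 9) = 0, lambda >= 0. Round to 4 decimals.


Step 1: Try lambda = 0 (constraint inactive).
Stationarity: 2*10*x - 9 = 0
x* = 9/(2*10) = 0.45
Check constraint: 1*0.45 = 0.45 >= -9 -- satisfied.
Step 2: Compute optimal value.
f(x*) = 10*0.45^2 - 9*0.45 = -2.025


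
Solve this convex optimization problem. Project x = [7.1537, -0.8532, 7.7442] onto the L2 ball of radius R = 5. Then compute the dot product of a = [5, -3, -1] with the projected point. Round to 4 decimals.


Step 1: Compute ||x|| (intermediates to 6 decimals).
||x|| = sqrt(7.1537^2 + (-0.8532)^2 + 7.7442^2) = 10.577146
Step 2: Project.
Since ||x|| > R, scale = R/||x|| = 5/10.577146 = 0.472717, proj(x) = scale * x
proj(x) = [3.381676, -0.403322, 3.660815]
Step 3: Dot product.
a^T * proj(x) = 5*3.381676 - 3*(-0.403322) - 1*3.660815 = 14.4575


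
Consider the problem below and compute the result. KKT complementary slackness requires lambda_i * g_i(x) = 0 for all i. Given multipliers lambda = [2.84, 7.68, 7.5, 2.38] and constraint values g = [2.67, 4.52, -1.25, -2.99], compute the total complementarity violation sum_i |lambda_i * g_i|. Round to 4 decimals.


KKT complementary slackness check:
lambda_1 * g_1 = 2.84 * 2.67 = 7.5828
lambda_2 * g_2 = 7.68 * 4.52 = 34.7136
lambda_3 * g_3 = 7.5 * -1.25 = -9.375
lambda_4 * g_4 = 2.38 * -2.99 = -7.1162
Total violation = 7.5828 + 34.7136 + 9.375 + 7.1162 = 58.7876


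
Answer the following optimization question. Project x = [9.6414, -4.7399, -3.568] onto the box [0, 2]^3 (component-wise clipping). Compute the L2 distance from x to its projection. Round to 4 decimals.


Project each component onto [0, 2].
clip(9.6414) = 2.0, clip(-4.7399) = 0.0, clip(-3.568) = 0.0
Projection = [2.0, 0.0, 0.0]
Squared diffs: [58.391, 22.4667, 12.7306]
Distance = sqrt(93.5883) = 9.6741


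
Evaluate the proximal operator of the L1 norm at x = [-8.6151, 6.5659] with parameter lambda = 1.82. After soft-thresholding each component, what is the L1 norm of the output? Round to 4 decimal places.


Soft-thresholding with lambda = 1.82:
prox(-8.6151) = sign(-8.6151)*max(|-8.6151| - 1.82, 0) = -6.7951
prox(6.5659) = sign(6.5659)*max(|6.5659| - 1.82, 0) = 4.7459
prox(x) = [-6.7951, 4.7459]
||prox(x)||_1 = 6.7951 + 4.7459 = 11.541


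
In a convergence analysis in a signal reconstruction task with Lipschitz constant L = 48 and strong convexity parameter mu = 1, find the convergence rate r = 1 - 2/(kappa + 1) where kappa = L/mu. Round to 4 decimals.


Step 1: Compute the condition number.
kappa = L/mu = 48/1 = 48.0
Step 2: Compute the convergence rate.
r = 1 - 2/(kappa + 1) = 1 - 2*mu/(L + mu) = (L - mu)/(L + mu) = 47/49 = 0.9592


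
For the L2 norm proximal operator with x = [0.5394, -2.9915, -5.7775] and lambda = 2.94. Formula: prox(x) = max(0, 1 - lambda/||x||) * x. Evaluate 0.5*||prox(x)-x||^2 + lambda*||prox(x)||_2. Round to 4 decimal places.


Step 1: Compute ||x||.
||x|| = 6.5284
Step 2: Compute scaling factor.
scale = max(0, 1 - 2.94/6.5284) = 0.5497
Step 3: prox(x) = [0.2965, -1.6443, -3.1756]
||prox(x)|| = 3.5884
Step 4: Proximal objective.
0.5*||prox-x||^2 = 4.3218
lambda*||prox|| = 10.5499
Total = 14.8716


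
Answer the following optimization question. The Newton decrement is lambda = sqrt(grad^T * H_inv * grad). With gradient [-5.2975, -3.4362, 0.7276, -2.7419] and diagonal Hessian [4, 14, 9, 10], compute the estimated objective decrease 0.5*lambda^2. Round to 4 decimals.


Step 1: H is diagonal, so H^(-1) * g = [-1.3244, -0.2454, 0.0808, -0.2742].
Step 2: g^T H^(-1) g = sum_i g_i^2 / H_ii
  = (-5.2975)^2/4 + (-3.4362)^2/14 + (0.7276)^2/9 + (-2.7419)^2/10
  = 7.0159 + 0.8434 + 0.0588 + 0.7518 = 8.6699
Step 3: Objective decrease = 0.5 * g^T H^(-1) g = 4.3349


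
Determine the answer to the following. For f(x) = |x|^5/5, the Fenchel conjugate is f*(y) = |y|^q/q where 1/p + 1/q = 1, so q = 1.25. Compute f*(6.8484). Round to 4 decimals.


The conjugate exponent q satisfies 1/p + 1/q = 1.
p = 5, so q = 5/(5 - 1) = 1.25
|y|^q = 6.8484^1.25 = 11.0786
f*(6.8484) = 11.0786 / 1.25 = 8.8629


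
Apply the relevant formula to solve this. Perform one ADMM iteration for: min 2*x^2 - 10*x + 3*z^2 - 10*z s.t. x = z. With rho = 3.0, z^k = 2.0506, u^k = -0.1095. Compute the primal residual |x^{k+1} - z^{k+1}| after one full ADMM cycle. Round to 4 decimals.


ADMM iteration with rho = 3.0, z^k = 2.0506, u^k = -0.1095
Step 1: x-update.
Minimize 2*x^2 - 10*x + (3.0/2)*(x - 2.0506 - 0.1095)^2
FOC: (2*2 + 3.0)*x = 10 + 3.0*(2.0506 + 0.1095)
x^{k+1} = 2.3543
Step 2: z-update.
Minimize 3*z^2 - 10*z + (3.0/2)*(2.3543 - z - 0.1095)^2
FOC: (2*3 + 3.0)*z = 10 + 3.0*(2.3543 - 0.1095)
z^{k+1} = 1.8594
Step 3: u-update.
u^{k+1} = -0.1095 + 2.3543 - 1.8594 = 0.3854
Step 4: Primal residual = |2.3543 - 1.8594| = 0.4949


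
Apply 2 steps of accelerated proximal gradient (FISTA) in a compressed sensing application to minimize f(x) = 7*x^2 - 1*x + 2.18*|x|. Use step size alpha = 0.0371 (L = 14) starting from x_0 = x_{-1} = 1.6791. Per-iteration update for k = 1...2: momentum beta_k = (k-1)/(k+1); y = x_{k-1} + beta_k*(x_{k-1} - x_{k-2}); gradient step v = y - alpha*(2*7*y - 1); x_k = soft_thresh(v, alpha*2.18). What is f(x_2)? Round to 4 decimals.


FISTA on f(x) = 7*x^2 - 1*x + 2.18*|x|
L = 14, alpha = 0.0371
Iteration 1: beta = 0.0, y = 1.6791 + 0.0*(1.6791 - 1.6791) = 1.6791
  grad(y) = 22.5074, v = y - alpha*grad = 0.8441
  prox(v) = soft_thresh(0.8441, 0.0809) = 0.7632
Iteration 2: beta = 0.3333, y = 0.7632 + 0.3333*(0.7632 - 1.6791) = 0.4579
  grad(y) = 5.4106, v = y - alpha*grad = 0.2572
  prox(v) = soft_thresh(0.2572, 0.0809) = 0.1763
f(x_2) = 7*0.1763^2 - 1*0.1763 + 2.18*|0.1763| = 0.4256


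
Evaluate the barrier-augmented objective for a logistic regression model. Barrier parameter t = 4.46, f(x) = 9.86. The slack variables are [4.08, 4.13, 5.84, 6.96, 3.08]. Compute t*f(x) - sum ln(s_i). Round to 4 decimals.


Step 1: Compute log-barrier.
ln values: [1.4061, 1.4183, 1.7647, 1.9402, 1.1249]
phi = -(1.4061 + 1.4183 + 1.7647 + 1.9402 + 1.1249) = -7.6542
Step 2: Compute augmented objective.
t*f(x) = 4.46*9.86 = 43.9756
Total = 43.9756 - 7.6542 = 36.3214


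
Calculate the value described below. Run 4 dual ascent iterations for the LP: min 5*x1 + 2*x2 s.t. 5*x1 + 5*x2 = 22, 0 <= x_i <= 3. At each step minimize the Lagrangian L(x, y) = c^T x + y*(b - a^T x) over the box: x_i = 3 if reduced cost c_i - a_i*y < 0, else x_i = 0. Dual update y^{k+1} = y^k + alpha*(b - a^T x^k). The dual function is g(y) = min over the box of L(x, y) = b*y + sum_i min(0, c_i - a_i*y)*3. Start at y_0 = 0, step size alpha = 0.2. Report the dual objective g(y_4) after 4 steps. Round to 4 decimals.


Dual ascent for LP: min 5*x1 + 2*x2, 5*x1 + 5*x2 = 22, 0 <= x_i <= 3
Step 1: y^k = 0.0, reduced costs: (5.0, 2.0)
  x^k = (0.0, 0.0), subgradient = b - a^T x = 22.0
  y^{k+1} = 0.0 + 0.2*22.0 = 4.4
Step 2: y^k = 4.4, reduced costs: (-17.0, -20.0)
  x^k = (3.0, 3.0), subgradient = b - a^T x = -8.0
  y^{k+1} = 4.4 + 0.2*-8.0 = 2.8
Step 3: y^k = 2.8, reduced costs: (-9.0, -12.0)
  x^k = (3.0, 3.0), subgradient = b - a^T x = -8.0
  y^{k+1} = 2.8 + 0.2*-8.0 = 1.2
Step 4: y^k = 1.2, reduced costs: (-1.0, -4.0)
  x^k = (3.0, 3.0), subgradient = b - a^T x = -8.0
  y^{k+1} = 1.2 + 0.2*-8.0 = -0.4
Dual objective at y_4 = -0.4: reduced costs (7.0, 4.0), box minimizer x = (0.0, 0.0)
g(y_4) = b*y + (c1 - a1*y)*x1 + (c2 - a2*y)*x2 = 22*(-0.4) + 7.0*0.0 + 4.0*0.0 = -8.8 + 0.0 + 0.0 = -8.8


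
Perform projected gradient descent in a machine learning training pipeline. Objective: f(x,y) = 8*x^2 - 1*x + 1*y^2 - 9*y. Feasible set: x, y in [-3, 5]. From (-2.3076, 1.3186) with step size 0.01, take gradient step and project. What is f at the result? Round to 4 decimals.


Step 1: Compute gradient at (-2.3076, 1.3186).
grad_x = 2*8*-2.3076 - 1 = -37.9216
grad_y = 2*1*1.3186 - 9 = -6.3628
Step 2: Gradient step.
x_raw = -2.3076 - 0.01*-37.9216 = -1.9284
y_raw = 1.3186 - 0.01*-6.3628 = 1.3822
Step 3: Project onto [-3, 5].
x_proj = clip(-1.9284) = -1.9284
y_proj = clip(1.3822) = 1.3822
Step 4: Evaluate f.
f(-1.9284, 1.3822) = 21.1482


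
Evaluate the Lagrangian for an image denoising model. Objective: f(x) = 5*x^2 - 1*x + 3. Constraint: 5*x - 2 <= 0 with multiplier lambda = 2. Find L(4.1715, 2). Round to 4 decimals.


Step 1: Evaluate f(x).
f(4.1715) = 5*4.1715^2 - 1*4.1715 + 3 = 85.8356
Step 2: Evaluate g(x).
g(4.1715) = 5*4.1715 - 2 = 18.8575
Step 3: Compute Lagrangian.
L = 85.8356 + 2*18.8575 = 123.5506


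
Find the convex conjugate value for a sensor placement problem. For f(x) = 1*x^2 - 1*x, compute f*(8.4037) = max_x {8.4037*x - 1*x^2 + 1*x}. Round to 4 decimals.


f*(y) = sup_x {y*x - a*x^2 - b*x} = sup_x {(y-b)*x - a*x^2}
FOC: (y - b) - 2a*x = 0 => x* = (y - b)/(2a)
x* = (8.4037 + 1)/(2*1) = 4.7019
f*(8.4037) = (y-b)^2/(4a) = (8.4037 + 1)^2/(4*1)
= 88.4296/4 = 22.1074


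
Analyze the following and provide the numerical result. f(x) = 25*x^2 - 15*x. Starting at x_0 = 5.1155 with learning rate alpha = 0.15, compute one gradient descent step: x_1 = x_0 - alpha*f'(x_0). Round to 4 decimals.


We compute the gradient at x_0 and apply the update.
f'(x) = 50*x - 15
f'(5.1155) = 50*5.1155 - 15 = 240.775
x_1 = 5.1155 - 0.15*240.775 = -31.0008


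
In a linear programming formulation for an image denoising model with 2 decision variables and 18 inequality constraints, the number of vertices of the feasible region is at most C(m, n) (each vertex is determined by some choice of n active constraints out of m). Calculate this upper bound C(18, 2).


Each vertex corresponds to some choice of n active constraints out of m, so the number of vertices is at most C(m, n) = m! / (n!(m-n)!).
m = 18, n = 2
Numerator: 18 * 17
Denominator: 2! = 2
C(18, 2) = 153


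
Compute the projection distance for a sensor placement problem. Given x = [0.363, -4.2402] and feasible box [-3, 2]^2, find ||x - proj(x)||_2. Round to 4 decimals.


Project each component onto [-3, 2].
clip(0.363) = 0.363, clip(-4.2402) = -3.0
Projection = [0.363, -3.0]
Squared diffs: [0.0, 1.5381]
Distance = sqrt(1.5381) = 1.2402


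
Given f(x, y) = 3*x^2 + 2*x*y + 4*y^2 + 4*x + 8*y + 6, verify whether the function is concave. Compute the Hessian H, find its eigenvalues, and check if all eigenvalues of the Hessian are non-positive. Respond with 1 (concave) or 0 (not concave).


The Hessian of f(x,y) = 3*x^2 + 2*x*y + 4*y^2 + 4*x + 8*y + 6 is:
H = [[6, 2], [2, 8]]
Trace = 6 + 8 = 14
Determinant = 6*8 - (2)^2 = 44
Discriminant = (14)^2 - 4*44 = 20.0
Eigenvalues: lambda_1 = 4.7639, lambda_2 = 9.2361
The function is not concave.

0


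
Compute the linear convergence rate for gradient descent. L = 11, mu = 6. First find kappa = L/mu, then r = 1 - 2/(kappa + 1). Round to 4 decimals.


Step 1: Compute the condition number.
kappa = L/mu = 11/6 = 1.8333
Step 2: Compute the convergence rate.
r = 1 - 2/(kappa + 1) = 1 - 2*mu/(L + mu) = (L - mu)/(L + mu) = 5/17 = 0.2941


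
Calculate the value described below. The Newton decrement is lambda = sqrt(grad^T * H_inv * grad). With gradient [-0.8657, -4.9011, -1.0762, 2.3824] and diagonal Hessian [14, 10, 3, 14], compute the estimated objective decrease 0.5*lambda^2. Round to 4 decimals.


Step 1: H is diagonal, so H^(-1) * g = [-0.0618, -0.4901, -0.3587, 0.1702].
Step 2: g^T H^(-1) g = sum_i g_i^2 / H_ii
  = (-0.8657)^2/14 + (-4.9011)^2/10 + (-1.0762)^2/3 + (2.3824)^2/14
  = 0.0535 + 2.4021 + 0.3861 + 0.4054 = 3.2471
Step 3: Objective decrease = 0.5 * g^T H^(-1) g = 1.6235


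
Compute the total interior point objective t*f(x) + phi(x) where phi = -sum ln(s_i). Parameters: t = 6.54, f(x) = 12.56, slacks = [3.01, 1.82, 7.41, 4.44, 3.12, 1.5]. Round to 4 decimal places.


Step 1: Compute log-barrier.
ln values: [1.1019, 0.5988, 2.0028, 1.4907, 1.1378, 0.4055]
phi = -(1.1019 + 0.5988 + 2.0028 + 1.4907 + 1.1378 + 0.4055) = -6.7376
Step 2: Compute augmented objective.
t*f(x) = 6.54*12.56 = 82.1424
Total = 82.1424 - 6.7376 = 75.4048


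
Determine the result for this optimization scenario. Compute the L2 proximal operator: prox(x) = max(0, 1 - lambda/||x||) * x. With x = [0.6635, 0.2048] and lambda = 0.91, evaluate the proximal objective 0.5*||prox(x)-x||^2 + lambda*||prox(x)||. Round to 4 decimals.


Step 1: Compute ||x||.
||x|| = 0.6944
Step 2: Compute scaling factor.
scale = max(0, 1 - 0.91/0.6944) = 0.0
Step 3: prox(x) = [0.0, 0.0]
||prox(x)|| = 0.0
Step 4: Proximal objective.
0.5*||prox-x||^2 = 0.2411
lambda*||prox|| = 0.0
Total = 0.2411


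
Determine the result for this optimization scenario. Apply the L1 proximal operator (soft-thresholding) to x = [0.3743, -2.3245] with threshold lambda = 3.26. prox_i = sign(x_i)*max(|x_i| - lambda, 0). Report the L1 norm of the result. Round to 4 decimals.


Soft-thresholding with lambda = 3.26:
prox(0.3743) = sign(0.3743)*max(|0.3743| - 3.26, 0) = 0.0
prox(-2.3245) = sign(-2.3245)*max(|-2.3245| - 3.26, 0) = 0.0
prox(x) = [0.0, 0.0]
||prox(x)||_1 = 0.0 + 0.0 = 0.0
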